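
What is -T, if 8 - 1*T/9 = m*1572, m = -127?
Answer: -1796868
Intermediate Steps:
T = 1796868 (T = 72 - (-1143)*1572 = 72 - 9*(-199644) = 72 + 1796796 = 1796868)
-T = -1*1796868 = -1796868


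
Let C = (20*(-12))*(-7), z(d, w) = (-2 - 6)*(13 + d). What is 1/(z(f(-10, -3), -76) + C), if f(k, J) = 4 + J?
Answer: 1/1568 ≈ 0.00063775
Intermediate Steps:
z(d, w) = -104 - 8*d (z(d, w) = -8*(13 + d) = -104 - 8*d)
C = 1680 (C = -240*(-7) = 1680)
1/(z(f(-10, -3), -76) + C) = 1/((-104 - 8*(4 - 3)) + 1680) = 1/((-104 - 8*1) + 1680) = 1/((-104 - 8) + 1680) = 1/(-112 + 1680) = 1/1568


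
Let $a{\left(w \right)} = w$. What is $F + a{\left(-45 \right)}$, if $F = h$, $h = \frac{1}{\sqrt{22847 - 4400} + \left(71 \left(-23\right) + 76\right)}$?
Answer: $- \frac{36087549}{801934} - \frac{\sqrt{18447}}{2405802} \approx -45.001$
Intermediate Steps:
$h = \frac{1}{-1557 + \sqrt{18447}}$ ($h = \frac{1}{\sqrt{18447} + \left(-1633 + 76\right)} = \frac{1}{\sqrt{18447} - 1557} = \frac{1}{-1557 + \sqrt{18447}} \approx -0.00070364$)
$F = - \frac{519}{801934} - \frac{\sqrt{18447}}{2405802} \approx -0.00070364$
$F + a{\left(-45 \right)} = \left(- \frac{519}{801934} - \frac{\sqrt{18447}}{2405802}\right) - 45 = - \frac{36087549}{801934} - \frac{\sqrt{18447}}{2405802}$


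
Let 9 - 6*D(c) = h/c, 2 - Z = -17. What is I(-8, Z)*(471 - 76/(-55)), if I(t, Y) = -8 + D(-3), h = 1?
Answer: -1506898/495 ≈ -3044.2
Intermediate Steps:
Z = 19 (Z = 2 - 1*(-17) = 2 + 17 = 19)
D(c) = 3/2 - 1/(6*c)
I(t, Y) = -58/9 (I(t, Y) = -8 + (⅙)*(-1 + 9*(-3))/(-3) = -8 + (⅙)*(-⅓)*(-1 - 27) = -8 + (⅙)*(-⅓)*(-28) = -8 + 14/9 = -58/9)
I(-8, Z)*(471 - 76/(-55)) = -58*(471 - 76/(-55))/9 = -58*(471 - 76*(-1/55))/9 = -58*(471 + 76/55)/9 = -58/9*25981/55 = -1506898/495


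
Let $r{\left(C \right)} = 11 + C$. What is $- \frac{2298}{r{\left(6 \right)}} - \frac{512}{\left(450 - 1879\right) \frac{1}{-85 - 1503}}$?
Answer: $- \frac{17105794}{24293} \approx -704.14$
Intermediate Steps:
$- \frac{2298}{r{\left(6 \right)}} - \frac{512}{\left(450 - 1879\right) \frac{1}{-85 - 1503}} = - \frac{2298}{11 + 6} - \frac{512}{\left(450 - 1879\right) \frac{1}{-85 - 1503}} = - \frac{2298}{17} - \frac{512}{\left(-1429\right) \frac{1}{-1588}} = \left(-2298\right) \frac{1}{17} - \frac{512}{\left(-1429\right) \left(- \frac{1}{1588}\right)} = - \frac{2298}{17} - \frac{512}{\frac{1429}{1588}} = - \frac{2298}{17} - \frac{813056}{1429} = - \frac{17105794}{24293}$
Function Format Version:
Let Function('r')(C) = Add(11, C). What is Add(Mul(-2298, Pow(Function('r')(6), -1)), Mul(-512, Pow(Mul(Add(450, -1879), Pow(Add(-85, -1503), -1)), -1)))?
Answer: Rational(-17105794, 24293) ≈ -704.14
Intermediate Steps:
Add(Mul(-2298, Pow(Function('r')(6), -1)), Mul(-512, Pow(Mul(Add(450, -1879), Pow(Add(-85, -1503), -1)), -1))) = Add(Mul(-2298, Pow(Add(11, 6), -1)), Mul(-512, Pow(Mul(Add(450, -1879), Pow(Add(-85, -1503), -1)), -1))) = Add(Mul(-2298, Pow(17, -1)), Mul(-512, Pow(Mul(-1429, Pow(-1588, -1)), -1))) = Add(Mul(-2298, Rational(1, 17)), Mul(-512, Pow(Mul(-1429, Rational(-1, 1588)), -1))) = Add(Rational(-2298, 17), Mul(-512, Pow(Rational(1429, 1588), -1))) = Add(Rational(-2298, 17), Mul(-512, Rational(1588, 1429))) = Add(Rational(-2298, 17), Rational(-813056, 1429)) = Rational(-17105794, 24293)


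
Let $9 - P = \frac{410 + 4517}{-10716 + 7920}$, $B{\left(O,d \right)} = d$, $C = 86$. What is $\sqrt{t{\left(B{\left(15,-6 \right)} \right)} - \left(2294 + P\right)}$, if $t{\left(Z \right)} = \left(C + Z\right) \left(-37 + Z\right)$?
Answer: $\frac{i \sqrt{11227586145}}{1398} \approx 75.794 i$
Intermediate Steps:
$t{\left(Z \right)} = \left(-37 + Z\right) \left(86 + Z\right)$ ($t{\left(Z \right)} = \left(86 + Z\right) \left(-37 + Z\right) = \left(-37 + Z\right) \left(86 + Z\right)$)
$P = \frac{30091}{2796}$ ($P = 9 - \frac{410 + 4517}{-10716 + 7920} = 9 - \frac{4927}{-2796} = 9 - 4927 \left(- \frac{1}{2796}\right) = 9 - - \frac{4927}{2796} = 9 + \frac{4927}{2796} = \frac{30091}{2796} \approx 10.762$)
$\sqrt{t{\left(B{\left(15,-6 \right)} \right)} - \left(2294 + P\right)} = \sqrt{\left(-3182 + \left(-6\right)^{2} + 49 \left(-6\right)\right) - \frac{6444115}{2796}} = \sqrt{\left(-3182 + 36 - 294\right) - \frac{6444115}{2796}} = \sqrt{-3440 - \frac{6444115}{2796}} = \sqrt{- \frac{16062355}{2796}} = \frac{i \sqrt{11227586145}}{1398}$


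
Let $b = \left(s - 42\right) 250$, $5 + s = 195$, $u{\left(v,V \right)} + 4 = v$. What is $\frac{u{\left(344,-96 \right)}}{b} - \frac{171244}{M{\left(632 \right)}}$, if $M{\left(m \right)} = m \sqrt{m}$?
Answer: $\frac{17}{1850} - \frac{42811 \sqrt{158}}{49928} \approx -10.769$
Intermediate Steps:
$u{\left(v,V \right)} = -4 + v$
$s = 190$ ($s = -5 + 195 = 190$)
$M{\left(m \right)} = m^{\frac{3}{2}}$
$b = 37000$ ($b = \left(190 - 42\right) 250 = 148 \cdot 250 = 37000$)
$\frac{u{\left(344,-96 \right)}}{b} - \frac{171244}{M{\left(632 \right)}} = \frac{-4 + 344}{37000} - \frac{171244}{632^{\frac{3}{2}}} = 340 \cdot \frac{1}{37000} - \frac{171244}{1264 \sqrt{158}} = \frac{17}{1850} - 171244 \frac{\sqrt{158}}{199712} = \frac{17}{1850} - \frac{42811 \sqrt{158}}{49928}$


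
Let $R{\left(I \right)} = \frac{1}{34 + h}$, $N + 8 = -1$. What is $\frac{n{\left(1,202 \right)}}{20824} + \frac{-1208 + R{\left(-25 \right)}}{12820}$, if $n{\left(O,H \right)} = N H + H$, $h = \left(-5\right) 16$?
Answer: $- \frac{263769547}{1535041160} \approx -0.17183$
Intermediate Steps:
$h = -80$
$N = -9$ ($N = -8 - 1 = -9$)
$R{\left(I \right)} = - \frac{1}{46}$ ($R{\left(I \right)} = \frac{1}{34 - 80} = \frac{1}{-46} = - \frac{1}{46}$)
$n{\left(O,H \right)} = - 8 H$ ($n{\left(O,H \right)} = - 9 H + H = - 8 H$)
$\frac{n{\left(1,202 \right)}}{20824} + \frac{-1208 + R{\left(-25 \right)}}{12820} = \frac{\left(-8\right) 202}{20824} + \frac{-1208 - \frac{1}{46}}{12820} = \left(-1616\right) \frac{1}{20824} - \frac{55569}{589720} = - \frac{202}{2603} - \frac{55569}{589720} = - \frac{263769547}{1535041160}$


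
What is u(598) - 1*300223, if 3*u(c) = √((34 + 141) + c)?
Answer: -300223 + √773/3 ≈ -3.0021e+5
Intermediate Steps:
u(c) = √(175 + c)/3 (u(c) = √((34 + 141) + c)/3 = √(175 + c)/3)
u(598) - 1*300223 = √(175 + 598)/3 - 1*300223 = √773/3 - 300223 = -300223 + √773/3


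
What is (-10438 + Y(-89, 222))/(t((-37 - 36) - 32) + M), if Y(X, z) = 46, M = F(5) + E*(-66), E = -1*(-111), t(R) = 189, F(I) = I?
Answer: 2598/1783 ≈ 1.4571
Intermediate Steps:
E = 111
M = -7321 (M = 5 + 111*(-66) = 5 - 7326 = -7321)
(-10438 + Y(-89, 222))/(t((-37 - 36) - 32) + M) = (-10438 + 46)/(189 - 7321) = -10392/(-7132) = -10392*(-1/7132) = 2598/1783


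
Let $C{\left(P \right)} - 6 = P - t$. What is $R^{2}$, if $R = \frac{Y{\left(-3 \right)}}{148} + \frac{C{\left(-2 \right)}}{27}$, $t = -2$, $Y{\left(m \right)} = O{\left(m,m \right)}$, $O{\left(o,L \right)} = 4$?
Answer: $\frac{6889}{110889} \approx 0.062125$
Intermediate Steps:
$Y{\left(m \right)} = 4$
$C{\left(P \right)} = 8 + P$ ($C{\left(P \right)} = 6 + \left(P - -2\right) = 6 + \left(P + 2\right) = 6 + \left(2 + P\right) = 8 + P$)
$R = \frac{83}{333}$ ($R = \frac{4}{148} + \frac{8 - 2}{27} = 4 \cdot \frac{1}{148} + 6 \cdot \frac{1}{27} = \frac{1}{37} + \frac{2}{9} = \frac{83}{333} \approx 0.24925$)
$R^{2} = \left(\frac{83}{333}\right)^{2} = \frac{6889}{110889}$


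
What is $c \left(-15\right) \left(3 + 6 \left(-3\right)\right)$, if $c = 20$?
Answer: $4500$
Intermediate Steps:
$c \left(-15\right) \left(3 + 6 \left(-3\right)\right) = 20 \left(-15\right) \left(3 + 6 \left(-3\right)\right) = - 300 \left(3 - 18\right) = \left(-300\right) \left(-15\right) = 4500$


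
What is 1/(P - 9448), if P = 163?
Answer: -1/9285 ≈ -0.00010770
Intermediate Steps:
1/(P - 9448) = 1/(163 - 9448) = 1/(-9285) = -1/9285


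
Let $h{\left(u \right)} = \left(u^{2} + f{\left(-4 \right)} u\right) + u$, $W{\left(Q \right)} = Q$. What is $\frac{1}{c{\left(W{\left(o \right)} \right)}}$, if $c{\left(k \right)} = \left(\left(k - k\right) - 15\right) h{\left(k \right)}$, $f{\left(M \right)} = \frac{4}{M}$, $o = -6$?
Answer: $- \frac{1}{540} \approx -0.0018519$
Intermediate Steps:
$h{\left(u \right)} = u^{2}$ ($h{\left(u \right)} = \left(u^{2} + \frac{4}{-4} u\right) + u = \left(u^{2} + 4 \left(- \frac{1}{4}\right) u\right) + u = \left(u^{2} - u\right) + u = u^{2}$)
$c{\left(k \right)} = - 15 k^{2}$ ($c{\left(k \right)} = \left(\left(k - k\right) - 15\right) k^{2} = \left(0 - 15\right) k^{2} = - 15 k^{2}$)
$\frac{1}{c{\left(W{\left(o \right)} \right)}} = \frac{1}{\left(-15\right) \left(-6\right)^{2}} = \frac{1}{\left(-15\right) 36} = \frac{1}{-540} = - \frac{1}{540}$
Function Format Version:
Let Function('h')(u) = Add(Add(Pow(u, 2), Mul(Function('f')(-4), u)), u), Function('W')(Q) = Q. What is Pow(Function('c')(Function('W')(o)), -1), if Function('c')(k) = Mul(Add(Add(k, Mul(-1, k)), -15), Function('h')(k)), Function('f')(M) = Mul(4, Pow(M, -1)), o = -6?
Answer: Rational(-1, 540) ≈ -0.0018519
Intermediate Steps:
Function('h')(u) = Pow(u, 2) (Function('h')(u) = Add(Add(Pow(u, 2), Mul(Mul(4, Pow(-4, -1)), u)), u) = Add(Add(Pow(u, 2), Mul(Mul(4, Rational(-1, 4)), u)), u) = Add(Add(Pow(u, 2), Mul(-1, u)), u) = Pow(u, 2))
Function('c')(k) = Mul(-15, Pow(k, 2)) (Function('c')(k) = Mul(Add(Add(k, Mul(-1, k)), -15), Pow(k, 2)) = Mul(Add(0, -15), Pow(k, 2)) = Mul(-15, Pow(k, 2)))
Pow(Function('c')(Function('W')(o)), -1) = Pow(Mul(-15, Pow(-6, 2)), -1) = Pow(Mul(-15, 36), -1) = Pow(-540, -1) = Rational(-1, 540)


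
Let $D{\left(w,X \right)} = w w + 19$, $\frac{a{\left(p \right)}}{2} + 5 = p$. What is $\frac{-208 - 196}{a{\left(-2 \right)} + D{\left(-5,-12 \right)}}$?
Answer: $- \frac{202}{15} \approx -13.467$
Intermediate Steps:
$a{\left(p \right)} = -10 + 2 p$
$D{\left(w,X \right)} = 19 + w^{2}$ ($D{\left(w,X \right)} = w^{2} + 19 = 19 + w^{2}$)
$\frac{-208 - 196}{a{\left(-2 \right)} + D{\left(-5,-12 \right)}} = \frac{-208 - 196}{\left(-10 + 2 \left(-2\right)\right) + \left(19 + \left(-5\right)^{2}\right)} = - \frac{404}{\left(-10 - 4\right) + \left(19 + 25\right)} = - \frac{404}{-14 + 44} = - \frac{404}{30} = \left(-404\right) \frac{1}{30} = - \frac{202}{15}$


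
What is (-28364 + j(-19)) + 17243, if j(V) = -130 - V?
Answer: -11232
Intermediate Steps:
(-28364 + j(-19)) + 17243 = (-28364 + (-130 - 1*(-19))) + 17243 = (-28364 + (-130 + 19)) + 17243 = (-28364 - 111) + 17243 = -28475 + 17243 = -11232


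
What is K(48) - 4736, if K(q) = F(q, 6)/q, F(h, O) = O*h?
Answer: -4730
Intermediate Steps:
K(q) = 6 (K(q) = (6*q)/q = 6)
K(48) - 4736 = 6 - 4736 = -4730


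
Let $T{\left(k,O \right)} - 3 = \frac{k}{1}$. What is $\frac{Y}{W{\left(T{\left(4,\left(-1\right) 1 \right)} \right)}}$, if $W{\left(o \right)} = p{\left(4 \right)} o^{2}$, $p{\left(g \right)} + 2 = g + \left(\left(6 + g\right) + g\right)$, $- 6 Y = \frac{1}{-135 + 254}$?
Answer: $- \frac{1}{559776} \approx -1.7864 \cdot 10^{-6}$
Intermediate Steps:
$T{\left(k,O \right)} = 3 + k$ ($T{\left(k,O \right)} = 3 + \frac{k}{1} = 3 + k 1 = 3 + k$)
$Y = - \frac{1}{714}$ ($Y = - \frac{1}{6 \left(-135 + 254\right)} = - \frac{1}{6 \cdot 119} = \left(- \frac{1}{6}\right) \frac{1}{119} = - \frac{1}{714} \approx -0.0014006$)
$p{\left(g \right)} = 4 + 3 g$ ($p{\left(g \right)} = -2 + \left(g + \left(\left(6 + g\right) + g\right)\right) = -2 + \left(g + \left(6 + 2 g\right)\right) = -2 + \left(6 + 3 g\right) = 4 + 3 g$)
$W{\left(o \right)} = 16 o^{2}$ ($W{\left(o \right)} = \left(4 + 3 \cdot 4\right) o^{2} = \left(4 + 12\right) o^{2} = 16 o^{2}$)
$\frac{Y}{W{\left(T{\left(4,\left(-1\right) 1 \right)} \right)}} = - \frac{1}{714 \cdot 16 \left(3 + 4\right)^{2}} = - \frac{1}{714 \cdot 16 \cdot 7^{2}} = - \frac{1}{714 \cdot 16 \cdot 49} = - \frac{1}{714 \cdot 784} = \left(- \frac{1}{714}\right) \frac{1}{784} = - \frac{1}{559776}$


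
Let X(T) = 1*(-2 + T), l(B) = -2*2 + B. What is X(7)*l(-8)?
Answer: -60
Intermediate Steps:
l(B) = -4 + B
X(T) = -2 + T
X(7)*l(-8) = (-2 + 7)*(-4 - 8) = 5*(-12) = -60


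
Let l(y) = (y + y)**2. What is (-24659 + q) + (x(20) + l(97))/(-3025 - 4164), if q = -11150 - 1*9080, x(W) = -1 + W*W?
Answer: -322745056/7189 ≈ -44894.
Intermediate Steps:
l(y) = 4*y**2 (l(y) = (2*y)**2 = 4*y**2)
x(W) = -1 + W**2
q = -20230 (q = -11150 - 9080 = -20230)
(-24659 + q) + (x(20) + l(97))/(-3025 - 4164) = (-24659 - 20230) + ((-1 + 20**2) + 4*97**2)/(-3025 - 4164) = -44889 + ((-1 + 400) + 4*9409)/(-7189) = -44889 + (399 + 37636)*(-1/7189) = -44889 + 38035*(-1/7189) = -44889 - 38035/7189 = -322745056/7189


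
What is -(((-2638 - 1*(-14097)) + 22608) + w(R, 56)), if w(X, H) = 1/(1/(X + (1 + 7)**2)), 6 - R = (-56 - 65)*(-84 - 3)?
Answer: -23610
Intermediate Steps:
R = -10521 (R = 6 - (-56 - 65)*(-84 - 3) = 6 - (-121)*(-87) = 6 - 1*10527 = 6 - 10527 = -10521)
w(X, H) = 64 + X (w(X, H) = 1/(1/(X + 8**2)) = 1/(1/(X + 64)) = 1/(1/(64 + X)) = 64 + X)
-(((-2638 - 1*(-14097)) + 22608) + w(R, 56)) = -(((-2638 - 1*(-14097)) + 22608) + (64 - 10521)) = -(((-2638 + 14097) + 22608) - 10457) = -((11459 + 22608) - 10457) = -(34067 - 10457) = -1*23610 = -23610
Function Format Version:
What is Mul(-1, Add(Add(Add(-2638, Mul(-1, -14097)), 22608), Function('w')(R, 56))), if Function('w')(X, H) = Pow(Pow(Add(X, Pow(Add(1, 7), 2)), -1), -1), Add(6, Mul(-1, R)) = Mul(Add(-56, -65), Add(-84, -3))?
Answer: -23610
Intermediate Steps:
R = -10521 (R = Add(6, Mul(-1, Mul(Add(-56, -65), Add(-84, -3)))) = Add(6, Mul(-1, Mul(-121, -87))) = Add(6, Mul(-1, 10527)) = Add(6, -10527) = -10521)
Function('w')(X, H) = Add(64, X) (Function('w')(X, H) = Pow(Pow(Add(X, Pow(8, 2)), -1), -1) = Pow(Pow(Add(X, 64), -1), -1) = Pow(Pow(Add(64, X), -1), -1) = Add(64, X))
Mul(-1, Add(Add(Add(-2638, Mul(-1, -14097)), 22608), Function('w')(R, 56))) = Mul(-1, Add(Add(Add(-2638, Mul(-1, -14097)), 22608), Add(64, -10521))) = Mul(-1, Add(Add(Add(-2638, 14097), 22608), -10457)) = Mul(-1, Add(Add(11459, 22608), -10457)) = Mul(-1, Add(34067, -10457)) = Mul(-1, 23610) = -23610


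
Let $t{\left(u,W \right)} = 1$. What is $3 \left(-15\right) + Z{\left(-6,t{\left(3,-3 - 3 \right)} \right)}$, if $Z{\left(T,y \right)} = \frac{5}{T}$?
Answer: $- \frac{275}{6} \approx -45.833$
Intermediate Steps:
$3 \left(-15\right) + Z{\left(-6,t{\left(3,-3 - 3 \right)} \right)} = 3 \left(-15\right) + \frac{5}{-6} = -45 + 5 \left(- \frac{1}{6}\right) = -45 - \frac{5}{6} = - \frac{275}{6}$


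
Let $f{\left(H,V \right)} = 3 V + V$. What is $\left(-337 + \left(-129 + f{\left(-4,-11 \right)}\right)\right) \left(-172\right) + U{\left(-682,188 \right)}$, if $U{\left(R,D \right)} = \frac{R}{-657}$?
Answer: $\frac{57632722}{657} \approx 87721.0$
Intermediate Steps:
$U{\left(R,D \right)} = - \frac{R}{657}$ ($U{\left(R,D \right)} = R \left(- \frac{1}{657}\right) = - \frac{R}{657}$)
$f{\left(H,V \right)} = 4 V$
$\left(-337 + \left(-129 + f{\left(-4,-11 \right)}\right)\right) \left(-172\right) + U{\left(-682,188 \right)} = \left(-337 + \left(-129 + 4 \left(-11\right)\right)\right) \left(-172\right) - - \frac{682}{657} = \left(-337 - 173\right) \left(-172\right) + \frac{682}{657} = \left(-510\right) \left(-172\right) + \frac{682}{657} = 87720 + \frac{682}{657} = \frac{57632722}{657}$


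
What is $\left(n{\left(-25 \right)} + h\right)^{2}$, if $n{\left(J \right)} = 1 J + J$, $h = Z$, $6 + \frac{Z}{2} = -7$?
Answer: $5776$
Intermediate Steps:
$Z = -26$ ($Z = -12 + 2 \left(-7\right) = -12 - 14 = -26$)
$h = -26$
$n{\left(J \right)} = 2 J$ ($n{\left(J \right)} = J + J = 2 J$)
$\left(n{\left(-25 \right)} + h\right)^{2} = \left(2 \left(-25\right) - 26\right)^{2} = \left(-50 - 26\right)^{2} = \left(-76\right)^{2} = 5776$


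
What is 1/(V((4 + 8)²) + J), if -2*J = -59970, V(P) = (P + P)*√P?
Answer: 1/33441 ≈ 2.9903e-5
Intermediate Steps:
V(P) = 2*P^(3/2) (V(P) = (2*P)*√P = 2*P^(3/2))
J = 29985 (J = -½*(-59970) = 29985)
1/(V((4 + 8)²) + J) = 1/(2*((4 + 8)²)^(3/2) + 29985) = 1/(2*(12²)^(3/2) + 29985) = 1/(2*144^(3/2) + 29985) = 1/(2*1728 + 29985) = 1/(3456 + 29985) = 1/33441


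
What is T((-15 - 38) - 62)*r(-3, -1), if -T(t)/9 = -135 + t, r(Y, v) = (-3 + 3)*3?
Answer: 0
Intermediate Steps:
r(Y, v) = 0 (r(Y, v) = 0*3 = 0)
T(t) = 1215 - 9*t (T(t) = -9*(-135 + t) = 1215 - 9*t)
T((-15 - 38) - 62)*r(-3, -1) = (1215 - 9*((-15 - 38) - 62))*0 = (1215 - 9*(-53 - 62))*0 = (1215 - 9*(-115))*0 = (1215 + 1035)*0 = 2250*0 = 0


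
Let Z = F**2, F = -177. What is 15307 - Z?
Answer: -16022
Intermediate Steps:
Z = 31329 (Z = (-177)**2 = 31329)
15307 - Z = 15307 - 1*31329 = 15307 - 31329 = -16022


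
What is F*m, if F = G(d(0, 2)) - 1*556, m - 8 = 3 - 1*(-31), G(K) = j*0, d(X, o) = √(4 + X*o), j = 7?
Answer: -23352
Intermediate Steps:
G(K) = 0 (G(K) = 7*0 = 0)
m = 42 (m = 8 + (3 - 1*(-31)) = 8 + (3 + 31) = 8 + 34 = 42)
F = -556 (F = 0 - 1*556 = 0 - 556 = -556)
F*m = -556*42 = -23352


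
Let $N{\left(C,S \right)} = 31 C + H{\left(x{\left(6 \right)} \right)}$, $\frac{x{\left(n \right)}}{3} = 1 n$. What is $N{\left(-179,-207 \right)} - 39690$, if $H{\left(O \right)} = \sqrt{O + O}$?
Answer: $-45233$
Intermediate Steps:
$x{\left(n \right)} = 3 n$ ($x{\left(n \right)} = 3 \cdot 1 n = 3 n$)
$H{\left(O \right)} = \sqrt{2} \sqrt{O}$ ($H{\left(O \right)} = \sqrt{2 O} = \sqrt{2} \sqrt{O}$)
$N{\left(C,S \right)} = 6 + 31 C$ ($N{\left(C,S \right)} = 31 C + \sqrt{2} \sqrt{3 \cdot 6} = 31 C + \sqrt{2} \sqrt{18} = 31 C + \sqrt{2} \cdot 3 \sqrt{2} = 31 C + 6 = 6 + 31 C$)
$N{\left(-179,-207 \right)} - 39690 = \left(6 + 31 \left(-179\right)\right) - 39690 = \left(6 - 5549\right) - 39690 = -5543 - 39690 = -45233$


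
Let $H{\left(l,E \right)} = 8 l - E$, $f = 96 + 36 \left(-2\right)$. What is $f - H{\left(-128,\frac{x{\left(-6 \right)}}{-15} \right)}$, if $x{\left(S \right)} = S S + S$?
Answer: $1046$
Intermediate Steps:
$x{\left(S \right)} = S + S^{2}$ ($x{\left(S \right)} = S^{2} + S = S + S^{2}$)
$f = 24$ ($f = 96 - 72 = 24$)
$H{\left(l,E \right)} = - E + 8 l$
$f - H{\left(-128,\frac{x{\left(-6 \right)}}{-15} \right)} = 24 - \left(- \frac{\left(-6\right) \left(1 - 6\right)}{-15} + 8 \left(-128\right)\right) = 24 - \left(- \frac{\left(-6\right) \left(-5\right) \left(-1\right)}{15} - 1024\right) = 24 - \left(- \frac{30 \left(-1\right)}{15} - 1024\right) = 24 - \left(\left(-1\right) \left(-2\right) - 1024\right) = 24 - \left(2 - 1024\right) = 24 - -1022 = 24 + 1022 = 1046$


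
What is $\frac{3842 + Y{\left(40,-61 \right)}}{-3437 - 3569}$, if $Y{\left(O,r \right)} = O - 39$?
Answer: $- \frac{3843}{7006} \approx -0.54853$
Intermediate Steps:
$Y{\left(O,r \right)} = -39 + O$
$\frac{3842 + Y{\left(40,-61 \right)}}{-3437 - 3569} = \frac{3842 + \left(-39 + 40\right)}{-3437 - 3569} = \frac{3842 + 1}{-7006} = 3843 \left(- \frac{1}{7006}\right) = - \frac{3843}{7006}$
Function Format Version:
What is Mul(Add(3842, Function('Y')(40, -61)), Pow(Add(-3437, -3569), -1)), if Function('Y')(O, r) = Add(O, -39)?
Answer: Rational(-3843, 7006) ≈ -0.54853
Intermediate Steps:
Function('Y')(O, r) = Add(-39, O)
Mul(Add(3842, Function('Y')(40, -61)), Pow(Add(-3437, -3569), -1)) = Mul(Add(3842, Add(-39, 40)), Pow(Add(-3437, -3569), -1)) = Mul(Add(3842, 1), Pow(-7006, -1)) = Mul(3843, Rational(-1, 7006)) = Rational(-3843, 7006)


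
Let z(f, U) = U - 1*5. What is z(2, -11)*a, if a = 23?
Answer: -368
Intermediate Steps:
z(f, U) = -5 + U (z(f, U) = U - 5 = -5 + U)
z(2, -11)*a = (-5 - 11)*23 = -16*23 = -368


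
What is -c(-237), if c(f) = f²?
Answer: -56169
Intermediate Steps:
-c(-237) = -1*(-237)² = -1*56169 = -56169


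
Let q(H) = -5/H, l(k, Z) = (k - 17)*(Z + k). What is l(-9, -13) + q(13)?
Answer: 7431/13 ≈ 571.62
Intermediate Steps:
l(k, Z) = (-17 + k)*(Z + k)
l(-9, -13) + q(13) = ((-9)**2 - 17*(-13) - 17*(-9) - 13*(-9)) - 5/13 = (81 + 221 + 153 + 117) - 5*1/13 = 572 - 5/13 = 7431/13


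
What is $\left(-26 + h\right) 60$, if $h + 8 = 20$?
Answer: $-840$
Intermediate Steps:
$h = 12$ ($h = -8 + 20 = 12$)
$\left(-26 + h\right) 60 = \left(-26 + 12\right) 60 = \left(-14\right) 60 = -840$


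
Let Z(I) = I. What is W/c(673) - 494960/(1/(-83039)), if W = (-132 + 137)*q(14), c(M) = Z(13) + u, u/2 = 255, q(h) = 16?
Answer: 21495814339200/523 ≈ 4.1101e+10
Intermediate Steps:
u = 510 (u = 2*255 = 510)
c(M) = 523 (c(M) = 13 + 510 = 523)
W = 80 (W = (-132 + 137)*16 = 5*16 = 80)
W/c(673) - 494960/(1/(-83039)) = 80/523 - 494960/(1/(-83039)) = 80*(1/523) - 494960/(-1/83039) = 80/523 - 494960*(-83039) = 80/523 + 41100983440 = 21495814339200/523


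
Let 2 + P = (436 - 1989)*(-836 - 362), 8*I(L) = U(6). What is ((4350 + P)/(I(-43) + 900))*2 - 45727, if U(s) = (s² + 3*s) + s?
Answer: -25178379/605 ≈ -41617.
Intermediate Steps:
U(s) = s² + 4*s
I(L) = 15/2 (I(L) = (6*(4 + 6))/8 = (6*10)/8 = (⅛)*60 = 15/2)
P = 1860492 (P = -2 + (436 - 1989)*(-836 - 362) = -2 - 1553*(-1198) = -2 + 1860494 = 1860492)
((4350 + P)/(I(-43) + 900))*2 - 45727 = ((4350 + 1860492)/(15/2 + 900))*2 - 45727 = (1864842/(1815/2))*2 - 45727 = (1864842*(2/1815))*2 - 45727 = (1243228/605)*2 - 45727 = 2486456/605 - 45727 = -25178379/605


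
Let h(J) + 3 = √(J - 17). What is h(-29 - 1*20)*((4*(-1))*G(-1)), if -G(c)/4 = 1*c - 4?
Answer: 240 - 80*I*√66 ≈ 240.0 - 649.92*I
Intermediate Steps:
h(J) = -3 + √(-17 + J) (h(J) = -3 + √(J - 17) = -3 + √(-17 + J))
G(c) = 16 - 4*c (G(c) = -4*(1*c - 4) = -4*(c - 4) = -4*(-4 + c) = 16 - 4*c)
h(-29 - 1*20)*((4*(-1))*G(-1)) = (-3 + √(-17 + (-29 - 1*20)))*((4*(-1))*(16 - 4*(-1))) = (-3 + √(-17 + (-29 - 20)))*(-4*(16 + 4)) = (-3 + √(-17 - 49))*(-4*20) = (-3 + √(-66))*(-80) = (-3 + I*√66)*(-80) = 240 - 80*I*√66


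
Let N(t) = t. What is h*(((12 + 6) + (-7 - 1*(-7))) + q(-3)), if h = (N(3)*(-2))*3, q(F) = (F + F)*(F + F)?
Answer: -972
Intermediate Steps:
q(F) = 4*F² (q(F) = (2*F)*(2*F) = 4*F²)
h = -18 (h = (3*(-2))*3 = -6*3 = -18)
h*(((12 + 6) + (-7 - 1*(-7))) + q(-3)) = -18*(((12 + 6) + (-7 - 1*(-7))) + 4*(-3)²) = -18*((18 + (-7 + 7)) + 4*9) = -18*((18 + 0) + 36) = -18*(18 + 36) = -18*54 = -972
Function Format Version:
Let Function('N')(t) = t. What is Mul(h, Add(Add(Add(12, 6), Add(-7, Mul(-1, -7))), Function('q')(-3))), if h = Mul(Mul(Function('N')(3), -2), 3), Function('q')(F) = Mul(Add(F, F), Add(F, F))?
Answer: -972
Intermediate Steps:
Function('q')(F) = Mul(4, Pow(F, 2)) (Function('q')(F) = Mul(Mul(2, F), Mul(2, F)) = Mul(4, Pow(F, 2)))
h = -18 (h = Mul(Mul(3, -2), 3) = Mul(-6, 3) = -18)
Mul(h, Add(Add(Add(12, 6), Add(-7, Mul(-1, -7))), Function('q')(-3))) = Mul(-18, Add(Add(Add(12, 6), Add(-7, Mul(-1, -7))), Mul(4, Pow(-3, 2)))) = Mul(-18, Add(Add(18, Add(-7, 7)), Mul(4, 9))) = Mul(-18, Add(Add(18, 0), 36)) = Mul(-18, Add(18, 36)) = Mul(-18, 54) = -972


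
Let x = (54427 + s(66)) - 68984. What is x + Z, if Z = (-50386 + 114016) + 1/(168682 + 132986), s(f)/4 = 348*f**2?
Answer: 1843983358501/301668 ≈ 6.1126e+6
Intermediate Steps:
s(f) = 1392*f**2 (s(f) = 4*(348*f**2) = 1392*f**2)
x = 6048995 (x = (54427 + 1392*66**2) - 68984 = (54427 + 1392*4356) - 68984 = (54427 + 6063552) - 68984 = 6117979 - 68984 = 6048995)
Z = 19195134841/301668 (Z = 63630 + 1/301668 = 19195134841/301668 ≈ 63630.)
x + Z = 6048995 + 19195134841/301668 = 1843983358501/301668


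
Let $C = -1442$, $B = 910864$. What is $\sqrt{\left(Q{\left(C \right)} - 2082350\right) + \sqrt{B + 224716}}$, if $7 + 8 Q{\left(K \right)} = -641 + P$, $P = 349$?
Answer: $\frac{\sqrt{-33318198 + 32 \sqrt{283895}}}{4} \approx 1442.7 i$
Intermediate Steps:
$Q{\left(K \right)} = - \frac{299}{8}$ ($Q{\left(K \right)} = - \frac{7}{8} + \frac{-641 + 349}{8} = - \frac{7}{8} + \frac{1}{8} \left(-292\right) = - \frac{7}{8} - \frac{73}{2} = - \frac{299}{8}$)
$\sqrt{\left(Q{\left(C \right)} - 2082350\right) + \sqrt{B + 224716}} = \sqrt{\left(- \frac{299}{8} - 2082350\right) + \sqrt{910864 + 224716}} = \sqrt{\left(- \frac{299}{8} - 2082350\right) + \sqrt{1135580}} = \sqrt{- \frac{16659099}{8} + 2 \sqrt{283895}}$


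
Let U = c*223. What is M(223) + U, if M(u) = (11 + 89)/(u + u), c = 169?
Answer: 8404251/223 ≈ 37687.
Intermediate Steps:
M(u) = 50/u (M(u) = 100/((2*u)) = 100*(1/(2*u)) = 50/u)
U = 37687 (U = 169*223 = 37687)
M(223) + U = 50/223 + 37687 = 8404251/223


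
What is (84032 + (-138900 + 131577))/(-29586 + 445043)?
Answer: 76709/415457 ≈ 0.18464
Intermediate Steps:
(84032 + (-138900 + 131577))/(-29586 + 445043) = (84032 - 7323)/415457 = 76709*(1/415457) = 76709/415457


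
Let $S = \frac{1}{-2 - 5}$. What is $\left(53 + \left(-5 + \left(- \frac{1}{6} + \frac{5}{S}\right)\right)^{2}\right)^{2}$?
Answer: $\frac{3598680121}{1296} \approx 2.7768 \cdot 10^{6}$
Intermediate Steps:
$S = - \frac{1}{7}$ ($S = \frac{1}{-7} = - \frac{1}{7} \approx -0.14286$)
$\left(53 + \left(-5 + \left(- \frac{1}{6} + \frac{5}{S}\right)\right)^{2}\right)^{2} = \left(53 + \left(-5 + \left(- \frac{1}{6} + \frac{5}{- \frac{1}{7}}\right)\right)^{2}\right)^{2} = \left(53 + \left(-5 + \left(\left(-1\right) \frac{1}{6} + 5 \left(-7\right)\right)\right)^{2}\right)^{2} = \left(53 + \left(-5 - \frac{211}{6}\right)^{2}\right)^{2} = \left(53 + \left(- \frac{241}{6}\right)^{2}\right)^{2} = \left(53 + \frac{58081}{36}\right)^{2} = \left(\frac{59989}{36}\right)^{2} = \frac{3598680121}{1296}$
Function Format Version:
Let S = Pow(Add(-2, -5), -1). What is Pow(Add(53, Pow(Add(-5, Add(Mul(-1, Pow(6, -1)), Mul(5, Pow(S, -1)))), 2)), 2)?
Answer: Rational(3598680121, 1296) ≈ 2.7768e+6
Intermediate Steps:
S = Rational(-1, 7) (S = Pow(-7, -1) = Rational(-1, 7) ≈ -0.14286)
Pow(Add(53, Pow(Add(-5, Add(Mul(-1, Pow(6, -1)), Mul(5, Pow(S, -1)))), 2)), 2) = Pow(Add(53, Pow(Add(-5, Add(Mul(-1, Pow(6, -1)), Mul(5, Pow(Rational(-1, 7), -1)))), 2)), 2) = Pow(Add(53, Pow(Add(-5, Add(Mul(-1, Rational(1, 6)), Mul(5, -7))), 2)), 2) = Pow(Add(53, Pow(Add(-5, Add(Rational(-1, 6), -35)), 2)), 2) = Pow(Add(53, Pow(Add(-5, Rational(-211, 6)), 2)), 2) = Pow(Add(53, Pow(Rational(-241, 6), 2)), 2) = Pow(Add(53, Rational(58081, 36)), 2) = Pow(Rational(59989, 36), 2) = Rational(3598680121, 1296)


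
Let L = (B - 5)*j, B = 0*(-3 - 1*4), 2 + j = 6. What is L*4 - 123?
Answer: -203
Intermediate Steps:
j = 4 (j = -2 + 6 = 4)
B = 0 (B = 0*(-3 - 4) = 0*(-7) = 0)
L = -20 (L = (0 - 5)*4 = -5*4 = -20)
L*4 - 123 = -20*4 - 123 = -80 - 123 = -203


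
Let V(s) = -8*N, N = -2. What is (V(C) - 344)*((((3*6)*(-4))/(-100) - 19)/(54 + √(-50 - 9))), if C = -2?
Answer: 8094384/74375 - 149896*I*√59/74375 ≈ 108.83 - 15.481*I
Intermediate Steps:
V(s) = 16 (V(s) = -8*(-2) = 16)
(V(C) - 344)*((((3*6)*(-4))/(-100) - 19)/(54 + √(-50 - 9))) = (16 - 344)*((((3*6)*(-4))/(-100) - 19)/(54 + √(-50 - 9))) = -328*((18*(-4))*(-1/100) - 19)/(54 + √(-59)) = -328*(-72*(-1/100) - 19)/(54 + I*√59) = -328*(18/25 - 19)/(54 + I*√59) = -(-149896)/(25*(54 + I*√59)) = 149896/(25*(54 + I*√59))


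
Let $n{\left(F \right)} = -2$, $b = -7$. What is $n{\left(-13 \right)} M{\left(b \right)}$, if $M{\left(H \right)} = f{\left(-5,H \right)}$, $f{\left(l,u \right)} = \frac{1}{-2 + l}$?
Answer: $\frac{2}{7} \approx 0.28571$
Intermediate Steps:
$M{\left(H \right)} = - \frac{1}{7}$ ($M{\left(H \right)} = \frac{1}{-2 - 5} = \frac{1}{-7} = - \frac{1}{7}$)
$n{\left(-13 \right)} M{\left(b \right)} = \left(-2\right) \left(- \frac{1}{7}\right) = \frac{2}{7}$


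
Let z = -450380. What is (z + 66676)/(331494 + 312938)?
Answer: -47963/80554 ≈ -0.59541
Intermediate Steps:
(z + 66676)/(331494 + 312938) = (-450380 + 66676)/(331494 + 312938) = -383704/644432 = -383704*1/644432 = -47963/80554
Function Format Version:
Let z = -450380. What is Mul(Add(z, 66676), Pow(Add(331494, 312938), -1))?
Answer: Rational(-47963, 80554) ≈ -0.59541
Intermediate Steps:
Mul(Add(z, 66676), Pow(Add(331494, 312938), -1)) = Mul(Add(-450380, 66676), Pow(Add(331494, 312938), -1)) = Mul(-383704, Pow(644432, -1)) = Mul(-383704, Rational(1, 644432)) = Rational(-47963, 80554)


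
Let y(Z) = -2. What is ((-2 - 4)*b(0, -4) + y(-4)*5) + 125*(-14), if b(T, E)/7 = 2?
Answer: -1844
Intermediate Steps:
b(T, E) = 14 (b(T, E) = 7*2 = 14)
((-2 - 4)*b(0, -4) + y(-4)*5) + 125*(-14) = ((-2 - 4)*14 - 2*5) + 125*(-14) = (-6*14 - 10) - 1750 = (-84 - 10) - 1750 = -94 - 1750 = -1844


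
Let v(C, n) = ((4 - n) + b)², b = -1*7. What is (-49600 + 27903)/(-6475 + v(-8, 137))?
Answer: -21697/13125 ≈ -1.6531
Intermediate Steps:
b = -7
v(C, n) = (-3 - n)² (v(C, n) = ((4 - n) - 7)² = (-3 - n)²)
(-49600 + 27903)/(-6475 + v(-8, 137)) = (-49600 + 27903)/(-6475 + (3 + 137)²) = -21697/(-6475 + 140²) = -21697/(-6475 + 19600) = -21697/13125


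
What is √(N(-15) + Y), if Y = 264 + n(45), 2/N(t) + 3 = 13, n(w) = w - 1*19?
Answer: √7255/5 ≈ 17.035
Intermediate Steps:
n(w) = -19 + w (n(w) = w - 19 = -19 + w)
N(t) = ⅕ (N(t) = 2/(-3 + 13) = 2/10 = 2*(⅒) = ⅕)
Y = 290 (Y = 264 + (-19 + 45) = 264 + 26 = 290)
√(N(-15) + Y) = √(⅕ + 290) = √(1451/5) = √7255/5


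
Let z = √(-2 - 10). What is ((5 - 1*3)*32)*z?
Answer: 128*I*√3 ≈ 221.7*I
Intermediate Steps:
z = 2*I*√3 (z = √(-12) = 2*I*√3 ≈ 3.4641*I)
((5 - 1*3)*32)*z = ((5 - 1*3)*32)*(2*I*√3) = ((5 - 3)*32)*(2*I*√3) = (2*32)*(2*I*√3) = 64*(2*I*√3) = 128*I*√3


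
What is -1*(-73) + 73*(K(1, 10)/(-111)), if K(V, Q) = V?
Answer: 8030/111 ≈ 72.342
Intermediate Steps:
-1*(-73) + 73*(K(1, 10)/(-111)) = -1*(-73) + 73*(1/(-111)) = 73 + 73*(1*(-1/111)) = 73 + 73*(-1/111) = 73 - 73/111 = 8030/111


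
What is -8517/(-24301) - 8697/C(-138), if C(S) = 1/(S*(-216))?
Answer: -6299795508459/24301 ≈ -2.5924e+8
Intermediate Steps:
C(S) = -1/(216*S) (C(S) = -1/216/S = -1/(216*S))
-8517/(-24301) - 8697/C(-138) = -8517/(-24301) - 8697/((-1/216/(-138))) = -8517*(-1/24301) - 8697/((-1/216*(-1/138))) = 8517/24301 - 8697/1/29808 = 8517/24301 - 8697*29808 = 8517/24301 - 259240176 = -6299795508459/24301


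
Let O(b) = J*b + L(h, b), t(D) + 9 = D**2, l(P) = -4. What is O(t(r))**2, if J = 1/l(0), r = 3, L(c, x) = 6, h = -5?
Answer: 36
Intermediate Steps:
J = -1/4 (J = 1/(-4) = -1/4 ≈ -0.25000)
t(D) = -9 + D**2
O(b) = 6 - b/4 (O(b) = -b/4 + 6 = 6 - b/4)
O(t(r))**2 = (6 - (-9 + 3**2)/4)**2 = (6 - (-9 + 9)/4)**2 = (6 - 1/4*0)**2 = (6 + 0)**2 = 6**2 = 36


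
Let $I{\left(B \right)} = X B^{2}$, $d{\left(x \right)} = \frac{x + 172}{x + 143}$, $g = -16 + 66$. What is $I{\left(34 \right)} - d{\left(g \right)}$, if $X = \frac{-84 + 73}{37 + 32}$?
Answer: $- \frac{2469506}{13317} \approx -185.44$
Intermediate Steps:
$g = 50$
$X = - \frac{11}{69} \approx -0.15942$
$d{\left(x \right)} = \frac{172 + x}{143 + x}$
$I{\left(B \right)} = - \frac{11 B^{2}}{69}$
$I{\left(34 \right)} - d{\left(g \right)} = - \frac{11 \cdot 34^{2}}{69} - \frac{172 + 50}{143 + 50} = \left(- \frac{11}{69}\right) 1156 - \frac{1}{193} \cdot 222 = - \frac{12716}{69} - \frac{1}{193} \cdot 222 = - \frac{12716}{69} - \frac{222}{193} = - \frac{2469506}{13317}$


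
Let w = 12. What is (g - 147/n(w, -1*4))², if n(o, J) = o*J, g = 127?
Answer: 4330561/256 ≈ 16916.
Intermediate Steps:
n(o, J) = J*o
(g - 147/n(w, -1*4))² = (127 - 147/(-1*4*12))² = (127 - 147/((-4*12)))² = (127 - 147/(-48))² = (127 - 147*(-1/48))² = (127 + 49/16)² = (2081/16)² = 4330561/256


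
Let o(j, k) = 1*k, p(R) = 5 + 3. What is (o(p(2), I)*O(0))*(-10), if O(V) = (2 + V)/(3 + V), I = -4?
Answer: 80/3 ≈ 26.667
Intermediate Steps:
p(R) = 8
o(j, k) = k
O(V) = (2 + V)/(3 + V)
(o(p(2), I)*O(0))*(-10) = -4*(2 + 0)/(3 + 0)*(-10) = -4*2/3*(-10) = -8/3*(-10) = 80/3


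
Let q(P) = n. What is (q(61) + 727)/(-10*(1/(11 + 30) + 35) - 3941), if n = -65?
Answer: -27142/175941 ≈ -0.15427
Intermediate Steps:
q(P) = -65
(q(61) + 727)/(-10*(1/(11 + 30) + 35) - 3941) = (-65 + 727)/(-10*(1/(11 + 30) + 35) - 3941) = 662/(-10*(1/41 + 35) - 3941) = 662/(-10*1436/41 - 3941) = 662/(-14360/41 - 3941) = 662/(-175941/41) = 662*(-41/175941) = -27142/175941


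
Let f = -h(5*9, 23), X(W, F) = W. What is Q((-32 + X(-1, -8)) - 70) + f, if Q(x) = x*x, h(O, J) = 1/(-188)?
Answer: 1994493/188 ≈ 10609.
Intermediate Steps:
h(O, J) = -1/188
Q(x) = x**2
f = 1/188 (f = -1*(-1/188) = 1/188 ≈ 0.0053191)
Q((-32 + X(-1, -8)) - 70) + f = ((-32 - 1) - 70)**2 + 1/188 = (-33 - 70)**2 + 1/188 = (-103)**2 + 1/188 = 10609 + 1/188 = 1994493/188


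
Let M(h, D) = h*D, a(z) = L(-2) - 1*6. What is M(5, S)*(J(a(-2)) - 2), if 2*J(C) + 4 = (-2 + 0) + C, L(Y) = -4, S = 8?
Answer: -400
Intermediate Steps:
a(z) = -10 (a(z) = -4 - 1*6 = -4 - 6 = -10)
J(C) = -3 + C/2 (J(C) = -2 + ((-2 + 0) + C)/2 = -2 + (-2 + C)/2 = -2 + (-1 + C/2) = -3 + C/2)
M(h, D) = D*h
M(5, S)*(J(a(-2)) - 2) = (8*5)*((-3 + (½)*(-10)) - 2) = 40*((-3 - 5) - 2) = 40*(-8 - 2) = 40*(-10) = -400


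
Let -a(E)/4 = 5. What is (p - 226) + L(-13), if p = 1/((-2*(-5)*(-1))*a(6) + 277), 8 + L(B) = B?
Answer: -117818/477 ≈ -247.00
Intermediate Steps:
L(B) = -8 + B
a(E) = -20 (a(E) = -4*5 = -20)
p = 1/477 (p = 1/((-2*(-5)*(-1))*(-20) + 277) = 1/((10*(-1))*(-20) + 277) = 1/(-10*(-20) + 277) = 1/(200 + 277) = 1/477 ≈ 0.0020964)
(p - 226) + L(-13) = (1/477 - 226) + (-8 - 13) = -107801/477 - 21 = -117818/477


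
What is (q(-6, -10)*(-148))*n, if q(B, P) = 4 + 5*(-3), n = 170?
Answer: 276760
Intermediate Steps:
q(B, P) = -11 (q(B, P) = 4 - 15 = -11)
(q(-6, -10)*(-148))*n = -11*(-148)*170 = 1628*170 = 276760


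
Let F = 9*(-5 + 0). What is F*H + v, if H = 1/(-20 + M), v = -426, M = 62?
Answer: -5979/14 ≈ -427.07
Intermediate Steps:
H = 1/42 (H = 1/(-20 + 62) = 1/42 ≈ 0.023810)
F = -45 (F = 9*(-5) = -45)
F*H + v = -45*1/42 - 426 = -15/14 - 426 = -5979/14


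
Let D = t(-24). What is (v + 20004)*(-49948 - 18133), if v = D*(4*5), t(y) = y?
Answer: -1329213444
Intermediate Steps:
D = -24
v = -480 (v = -96*5 = -24*20 = -480)
(v + 20004)*(-49948 - 18133) = (-480 + 20004)*(-49948 - 18133) = 19524*(-68081) = -1329213444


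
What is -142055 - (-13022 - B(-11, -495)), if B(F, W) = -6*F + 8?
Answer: -128959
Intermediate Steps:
B(F, W) = 8 - 6*F
-142055 - (-13022 - B(-11, -495)) = -142055 - (-13022 - (8 - 6*(-11))) = -142055 - (-13022 - (8 + 66)) = -142055 - (-13022 - 1*74) = -142055 - (-13022 - 74) = -142055 - 1*(-13096) = -142055 + 13096 = -128959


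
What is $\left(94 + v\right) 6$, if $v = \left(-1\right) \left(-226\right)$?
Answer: $1920$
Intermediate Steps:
$v = 226$
$\left(94 + v\right) 6 = \left(94 + 226\right) 6 = 320 \cdot 6 = 1920$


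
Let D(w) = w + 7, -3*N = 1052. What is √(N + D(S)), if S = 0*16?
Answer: I*√3093/3 ≈ 18.538*I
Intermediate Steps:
N = -1052/3 (N = -⅓*1052 = -1052/3 ≈ -350.67)
S = 0
D(w) = 7 + w
√(N + D(S)) = √(-1052/3 + (7 + 0)) = √(-1052/3 + 7) = √(-1031/3) = I*√3093/3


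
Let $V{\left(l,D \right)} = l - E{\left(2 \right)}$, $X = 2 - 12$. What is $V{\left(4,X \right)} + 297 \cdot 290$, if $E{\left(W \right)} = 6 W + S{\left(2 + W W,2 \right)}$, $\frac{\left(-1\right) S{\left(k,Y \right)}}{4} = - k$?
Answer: $86098$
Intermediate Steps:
$S{\left(k,Y \right)} = 4 k$ ($S{\left(k,Y \right)} = - 4 \left(- k\right) = 4 k$)
$X = -10$ ($X = 2 - 12 = -10$)
$E{\left(W \right)} = 8 + 4 W^{2} + 6 W$ ($E{\left(W \right)} = 6 W + 4 \left(2 + W W\right) = 6 W + 4 \left(2 + W^{2}\right) = 6 W + \left(8 + 4 W^{2}\right) = 8 + 4 W^{2} + 6 W$)
$V{\left(l,D \right)} = -36 + l$ ($V{\left(l,D \right)} = l - \left(8 + 4 \cdot 2^{2} + 6 \cdot 2\right) = l - \left(8 + 4 \cdot 4 + 12\right) = l - \left(8 + 16 + 12\right) = l - 36 = -36 + l$)
$V{\left(4,X \right)} + 297 \cdot 290 = \left(-36 + 4\right) + 297 \cdot 290 = -32 + 86130 = 86098$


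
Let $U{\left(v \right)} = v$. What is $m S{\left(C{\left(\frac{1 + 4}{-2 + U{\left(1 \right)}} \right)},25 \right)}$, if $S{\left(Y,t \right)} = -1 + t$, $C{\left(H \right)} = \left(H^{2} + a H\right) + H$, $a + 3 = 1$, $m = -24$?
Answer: $-576$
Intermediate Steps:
$a = -2$ ($a = -3 + 1 = -2$)
$C{\left(H \right)} = H^{2} - H$ ($C{\left(H \right)} = \left(H^{2} - 2 H\right) + H = H^{2} - H$)
$m S{\left(C{\left(\frac{1 + 4}{-2 + U{\left(1 \right)}} \right)},25 \right)} = - 24 \left(-1 + 25\right) = \left(-24\right) 24 = -576$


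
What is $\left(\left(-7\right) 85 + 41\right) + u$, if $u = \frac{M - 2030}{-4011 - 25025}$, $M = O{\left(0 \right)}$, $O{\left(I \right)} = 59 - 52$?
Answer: $- \frac{135159}{244} \approx -553.93$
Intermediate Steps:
$O{\left(I \right)} = 7$
$M = 7$
$u = \frac{17}{244}$ ($u = \frac{7 - 2030}{-4011 - 25025} = - \frac{2023}{-29036} = \left(-2023\right) \left(- \frac{1}{29036}\right) = \frac{17}{244} \approx 0.069672$)
$\left(\left(-7\right) 85 + 41\right) + u = \left(\left(-7\right) 85 + 41\right) + \frac{17}{244} = \left(-595 + 41\right) + \frac{17}{244} = -554 + \frac{17}{244} = - \frac{135159}{244}$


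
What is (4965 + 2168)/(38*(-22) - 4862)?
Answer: -1019/814 ≈ -1.2518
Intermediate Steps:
(4965 + 2168)/(38*(-22) - 4862) = 7133/(-836 - 4862) = 7133/(-5698) = 7133*(-1/5698) = -1019/814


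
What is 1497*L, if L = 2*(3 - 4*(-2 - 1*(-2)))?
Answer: 8982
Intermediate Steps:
L = 6 (L = 2*(3 - 4*(-2 + 2)) = 2*(3 - 4*0) = 2*(3 + 0) = 2*3 = 6)
1497*L = 1497*6 = 8982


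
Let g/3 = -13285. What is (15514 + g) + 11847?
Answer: -12494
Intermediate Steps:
g = -39855 (g = 3*(-13285) = -39855)
(15514 + g) + 11847 = (15514 - 39855) + 11847 = -24341 + 11847 = -12494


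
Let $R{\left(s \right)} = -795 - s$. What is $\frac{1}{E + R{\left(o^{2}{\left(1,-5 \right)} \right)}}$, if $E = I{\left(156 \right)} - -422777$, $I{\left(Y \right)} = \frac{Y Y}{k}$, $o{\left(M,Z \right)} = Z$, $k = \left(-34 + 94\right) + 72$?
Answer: $\frac{11}{4643555} \approx 2.3689 \cdot 10^{-6}$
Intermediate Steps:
$k = 132$ ($k = 60 + 72 = 132$)
$I{\left(Y \right)} = \frac{Y^{2}}{132}$ ($I{\left(Y \right)} = \frac{Y Y}{132} = Y^{2} \cdot \frac{1}{132} = \frac{Y^{2}}{132}$)
$E = \frac{4652575}{11}$ ($E = \frac{156^{2}}{132} - -422777 = \frac{1}{132} \cdot 24336 + 422777 = \frac{2028}{11} + 422777 = \frac{4652575}{11} \approx 4.2296 \cdot 10^{5}$)
$\frac{1}{E + R{\left(o^{2}{\left(1,-5 \right)} \right)}} = \frac{1}{\frac{4652575}{11} - 820} = \frac{1}{\frac{4643555}{11}} = \frac{11}{4643555}$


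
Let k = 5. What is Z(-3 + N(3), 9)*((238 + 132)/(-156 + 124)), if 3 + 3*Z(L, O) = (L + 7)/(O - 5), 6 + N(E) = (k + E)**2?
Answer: -4625/96 ≈ -48.177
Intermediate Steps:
N(E) = -6 + (5 + E)**2
Z(L, O) = -1 + (7 + L)/(3*(-5 + O)) (Z(L, O) = -1 + ((L + 7)/(O - 5))/3 = -1 + ((7 + L)/(-5 + O))/3 = -1 + (7 + L)/(3*(-5 + O)))
Z(-3 + N(3), 9)*((238 + 132)/(-156 + 124)) = ((22 + (-3 + (-6 + (5 + 3)**2)) - 3*9)/(3*(-5 + 9)))*((238 + 132)/(-156 + 124)) = ((1/3)*(22 + (-3 + (-6 + 8**2)) - 27)/4)*(370/(-32)) = ((1/3)*(1/4)*(22 + (-3 + (-6 + 64)) - 27))*(370*(-1/32)) = ((1/3)*(1/4)*(22 + (-3 + 58) - 27))*(-185/16) = ((1/3)*(1/4)*(22 + 55 - 27))*(-185/16) = ((1/3)*(1/4)*50)*(-185/16) = (25/6)*(-185/16) = -4625/96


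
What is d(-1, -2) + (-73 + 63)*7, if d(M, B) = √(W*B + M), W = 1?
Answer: -70 + I*√3 ≈ -70.0 + 1.732*I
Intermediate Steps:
d(M, B) = √(B + M) (d(M, B) = √(1*B + M) = √(B + M))
d(-1, -2) + (-73 + 63)*7 = √(-2 - 1) + (-73 + 63)*7 = √(-3) - 10*7 = I*√3 - 70 = -70 + I*√3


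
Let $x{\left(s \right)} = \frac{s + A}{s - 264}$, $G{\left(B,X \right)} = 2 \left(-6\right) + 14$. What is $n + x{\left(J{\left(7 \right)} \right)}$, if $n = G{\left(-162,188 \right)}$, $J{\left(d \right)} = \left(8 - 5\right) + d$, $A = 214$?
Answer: $\frac{142}{127} \approx 1.1181$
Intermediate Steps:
$J{\left(d \right)} = 3 + d$
$G{\left(B,X \right)} = 2$ ($G{\left(B,X \right)} = -12 + 14 = 2$)
$x{\left(s \right)} = \frac{214 + s}{-264 + s}$ ($x{\left(s \right)} = \frac{s + 214}{s - 264} = \frac{214 + s}{-264 + s}$)
$n = 2$
$n + x{\left(J{\left(7 \right)} \right)} = 2 + \frac{214 + \left(3 + 7\right)}{-264 + \left(3 + 7\right)} = 2 + \frac{214 + 10}{-264 + 10} = 2 + \frac{1}{-254} \cdot 224 = 2 - \frac{112}{127} = \frac{142}{127}$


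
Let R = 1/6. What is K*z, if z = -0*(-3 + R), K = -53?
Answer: 0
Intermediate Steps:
R = ⅙ ≈ 0.16667
z = 0 (z = -0*(-3 + ⅙) = -0*(-17)/6 = -10*0 = 0)
K*z = -53*0 = 0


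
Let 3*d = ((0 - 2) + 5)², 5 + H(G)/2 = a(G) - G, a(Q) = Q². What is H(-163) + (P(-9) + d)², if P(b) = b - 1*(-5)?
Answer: 53455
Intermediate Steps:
H(G) = -10 - 2*G + 2*G² (H(G) = -10 + 2*(G² - G) = -10 + (-2*G + 2*G²) = -10 - 2*G + 2*G²)
P(b) = 5 + b (P(b) = b + 5 = 5 + b)
d = 3 (d = ((0 - 2) + 5)²/3 = (-2 + 5)²/3 = (⅓)*3² = (⅓)*9 = 3)
H(-163) + (P(-9) + d)² = (-10 - 2*(-163) + 2*(-163)²) + ((5 - 9) + 3)² = (-10 + 326 + 2*26569) + (-4 + 3)² = (-10 + 326 + 53138) + (-1)² = 53454 + 1 = 53455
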